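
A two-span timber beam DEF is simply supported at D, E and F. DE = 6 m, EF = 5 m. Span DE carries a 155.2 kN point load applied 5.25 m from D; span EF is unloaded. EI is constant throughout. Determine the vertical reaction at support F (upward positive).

Insert a hinge at E; M_E is the redundant, and each span becomes simply supported.
End slopes at the hinge E, treating each span as simply supported:
  span DE: point load 155.2 at a = 5.25: Pab(L + a)/(6LEI) = 191/EI
  relative rotation θ_0 = (191 + 0)/EI = 191/EI
A unit hogging moment at E produces rotation L₁/(3EI) + L₂/(3EI) = 3.667/EI.
Compatibility: M_E·(L₁+L₂)/(3EI) = θ_0, giving M_E = 52.08 kN·m (hogging).
Span EF, ΣM about F: R_E^{EF}·5 = 0 + 52.08, so R_E^{EF} = 10.42 kN and R_F = 0 − 10.42 = -10.42 kN.

R_F = -10.42 kN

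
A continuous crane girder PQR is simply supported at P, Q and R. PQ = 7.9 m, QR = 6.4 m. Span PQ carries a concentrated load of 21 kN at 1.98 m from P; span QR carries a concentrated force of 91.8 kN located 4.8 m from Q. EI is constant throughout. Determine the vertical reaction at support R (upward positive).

R_R = 62.35 kN

Take M_Q as the redundant. Released structure: two simple spans PQ and QR with a hinge at Q.
Discontinuity in slope at Q on the released structure — sum the simple-span end rotations:
  span PQ: point load 21 at a = 1.98: Pab(L + a)/(6LEI) = 51.31/EI
  span QR: point load 91.8 at a = 4.8: Pab(L + b)/(6LEI) = 146.9/EI
  relative rotation θ_0 = (51.31 + 146.9)/EI = 198.2/EI
A unit hogging moment at Q produces rotation L₁/(3EI) + L₂/(3EI) = 4.767/EI.
Slope continuity at Q: θ_0 = M_Q·4.767/EI, so M_Q = 198.2/4.767 = 41.58 kN·m (hogging).
Span QR, ΣM about R: R_Q^{QR}·6.4 = 146.9 + 41.58, so R_Q^{QR} = 29.45 kN and R_R = 91.8 − 29.45 = 62.35 kN.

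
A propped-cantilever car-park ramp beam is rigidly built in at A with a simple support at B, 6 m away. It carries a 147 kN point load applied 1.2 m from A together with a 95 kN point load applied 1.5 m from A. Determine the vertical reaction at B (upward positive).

R_B = 16.4 kN

Take the reaction at B as the redundant and release it; the primary structure is a cantilever fixed at A.
Deflection at B on the released cantilever, summing each load's contribution:
  point load 147 at a = 1.2: Pa²(3L − a)/(6EI) = 592.7/EI
  point load 95 at a = 1.5: Pa²(3L − a)/(6EI) = 587.8/EI
  δ_0 = 1181/EI
Tip deflection under a unit load at B: L³/(3EI) = 72/EI.
The prop prevents deflection at B: R_B = δ_0/δ_{BB} = 1181/72 = 16.4 kN.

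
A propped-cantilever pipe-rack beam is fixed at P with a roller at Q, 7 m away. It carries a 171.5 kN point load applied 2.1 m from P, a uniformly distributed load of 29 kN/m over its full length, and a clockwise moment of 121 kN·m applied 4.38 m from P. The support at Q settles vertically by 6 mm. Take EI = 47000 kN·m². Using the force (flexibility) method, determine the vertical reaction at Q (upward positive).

R_Q = 116.8 kN

Release the roller at Q. Primary structure: cantilever fixed at P.
Free-end deflection of the primary structure under the applied loading (downward +):
  point load 171.5 at a = 2.1: Pa²(3L − a)/(6EI) = 2382/EI
  UDL 29: wL⁴/(8EI) = 8704/EI
  clockwise couple 121 at a = 4.38: M₀a(2L − a)/(2EI) = 2549/EI
  δ_0 = 13635/EI
Tip deflection under a unit load at Q: L³/(3EI) = 114.3/EI.
With EI = 47000 kN·m²: δ_0 = 0.29011 m and δ_{QQ} = 0.002433 m/kN.
Compatibility — the beam at Q must follow the support down by 0.006 m: δ_0 − R_Q·δ_{QQ} = 0.006, so R_Q = (0.29011 − 0.006)/0.002433 = 116.8 kN.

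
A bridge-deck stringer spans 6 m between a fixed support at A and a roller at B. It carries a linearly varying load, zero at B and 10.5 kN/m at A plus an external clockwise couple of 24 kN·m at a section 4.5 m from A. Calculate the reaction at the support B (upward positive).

R_B = 11.93 kN

Take the reaction at B as the redundant and release it; the primary structure is a cantilever fixed at A.
Downward deflection at the released point B due to the loads:
  triangular load, peak 10.5 at the fixed end: w₀L⁴/(30EI) = 453.6/EI
  clockwise couple 24 at a = 4.5: M₀a(2L − a)/(2EI) = 405/EI
  δ_0 = 858.6/EI
Tip deflection under a unit load at B: L³/(3EI) = 72/EI.
Compatibility at B: δ_0 − R_B·δ_{BB} = 0, so R_B = 858.6/72 = 11.93 kN.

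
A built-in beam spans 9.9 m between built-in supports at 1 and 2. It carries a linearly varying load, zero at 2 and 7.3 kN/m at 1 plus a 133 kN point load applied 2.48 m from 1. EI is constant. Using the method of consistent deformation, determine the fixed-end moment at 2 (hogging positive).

Release both end moments; the primary structure is a simply-supported span 12 with redundants M_1 and M_2.
End rotations of the released simple span under the applied load (×1/EI):
  at 1: triangular load, peak 7.3: w₀L³/(45EI) = 157.4/EI
  at 2: triangular load, peak 7.3: 7w₀L³/(360EI) = 137.7/EI
  at 1: point load 133 at a = 2.48: Pab(L + b)/(6LEI) = 713.6/EI
  at 2: point load 133 at a = 2.48: Pab(L + a)/(6LEI) = 510.1/EI
  θ_10 = 871/EI,  θ_20 = 647.8/EI
Flexibility coefficients: a unit moment at one end gives L/(3EI) there and L/(6EI) at the far end, so f₁₁ = f₂₂ = 3.3/EI and f₁₂ = f₂₁ = 1.65/EI.
Compatibility — zero rotation at each built-in end:
  3.3 M_1 + 1.65 M_2 = 871
  1.65 M_1 + 3.3 M_2 = 647.8
Solving the pair gives M_1 = 221.1 kN·m and M_2 = 85.78 kN·m (hogging).

M_2 = 85.78 kN·m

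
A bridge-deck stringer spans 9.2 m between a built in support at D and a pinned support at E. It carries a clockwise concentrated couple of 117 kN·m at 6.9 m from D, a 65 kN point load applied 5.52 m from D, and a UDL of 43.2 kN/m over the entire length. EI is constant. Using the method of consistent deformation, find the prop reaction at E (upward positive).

R_E = 195 kN

Release the roller at E. Primary structure: cantilever fixed at D.
Deflection at E on the released cantilever, summing each load's contribution:
  clockwise couple 117 at a = 6.9: M₀a(2L − a)/(2EI) = 4642/EI
  point load 65 at a = 5.52: Pa²(3L − a)/(6EI) = 7289/EI
  UDL 43.2: wL⁴/(8EI) = 38685/EI
  δ_0 = 50616/EI
Flexibility coefficient — unit upward force at E: δ_{EE} = L³/(3EI) = 259.6/EI.
Compatibility at E: δ_0 − R_E·δ_{EE} = 0, so R_E = 50616/259.6 = 195 kN.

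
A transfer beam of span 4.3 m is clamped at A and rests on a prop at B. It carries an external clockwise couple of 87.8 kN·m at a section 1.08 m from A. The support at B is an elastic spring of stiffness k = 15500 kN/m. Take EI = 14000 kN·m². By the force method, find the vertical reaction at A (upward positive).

R_A = -13.01 kN

Choose R_B as the redundant. The primary structure is the cantilever fixed at A.
Primary-structure tip deflection at B by superposition:
  clockwise couple 87.8 at a = 1.08: M₀a(2L − a)/(2EI) = 356.5/EI
Flexibility coefficient — unit upward force at B: δ_{BB} = L³/(3EI) = 26.5/EI.
With EI = 14000 kN·m²: δ_0 = 0.025467 m and δ_{BB} = 0.001893 m/kN.
Compatibility — the spring shortens by R_B/k under the reaction it provides: δ_0 − R_B·δ_{BB} = R_B/k. With 1/k = 0.000065 m/kN, R_B = δ_0 / (δ_{BB} + 1/k) = 0.025467 / (0.001893 + 0.000065) = 13.01 kN.
Vertical equilibrium: R_A = ΣP − R_B = 0 − 13.01 = -13.01 kN.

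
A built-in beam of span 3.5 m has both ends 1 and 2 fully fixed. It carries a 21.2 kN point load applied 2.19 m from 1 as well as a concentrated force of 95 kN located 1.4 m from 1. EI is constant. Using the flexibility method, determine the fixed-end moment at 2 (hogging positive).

Take the two fixed-end moments M_1, M_2 as redundants; the released structure is the simple span 12.
Simple-span end rotations at 1 and 2 under the given loads:
  at 1: point load 21.2 at a = 2.19: Pab(L + b)/(6LEI) = 13.93/EI
  at 2: point load 21.2 at a = 2.19: Pab(L + a)/(6LEI) = 16.48/EI
  at 1: point load 95 at a = 1.4: Pab(L + b)/(6LEI) = 74.48/EI
  at 2: point load 95 at a = 1.4: Pab(L + a)/(6LEI) = 65.17/EI
  θ_10 = 88.41/EI,  θ_20 = 81.65/EI
Flexibility coefficients: a unit moment at one end gives L/(3EI) there and L/(6EI) at the far end, so f₁₁ = f₂₂ = 1.167/EI and f₁₂ = f₂₁ = 0.5833/EI.
Compatibility — zero rotation at each built-in end:
  1.167 M_1 + 0.5833 M_2 = 88.41
  0.5833 M_1 + 1.167 M_2 = 81.65
Solving the pair gives M_1 = 54.38 kN·m and M_2 = 42.79 kN·m (hogging).

M_2 = 42.79 kN·m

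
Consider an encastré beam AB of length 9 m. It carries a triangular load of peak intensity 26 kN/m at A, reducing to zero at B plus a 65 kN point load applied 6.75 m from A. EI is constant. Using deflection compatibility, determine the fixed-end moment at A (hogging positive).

M_A = 132.7 kN·m

Take the two fixed-end moments M_A, M_B as redundants; the released structure is the simple span AB.
Simple-span end rotations at A and B under the given loads:
  at A: triangular load, peak 26: w₀L³/(45EI) = 421.2/EI
  at B: triangular load, peak 26: 7w₀L³/(360EI) = 368.6/EI
  at A: point load 65 at a = 6.75: Pab(L + b)/(6LEI) = 205.7/EI
  at B: point load 65 at a = 6.75: Pab(L + a)/(6LEI) = 287.9/EI
  θ_A0 = 626.9/EI,  θ_B0 = 656.5/EI
Flexibility coefficients: a unit moment at one end gives L/(3EI) there and L/(6EI) at the far end, so f₁₁ = f₂₂ = 3/EI and f₁₂ = f₂₁ = 1.5/EI.
Compatibility — zero rotation at each built-in end:
  3 M_A + 1.5 M_B = 626.9
  1.5 M_A + 3 M_B = 656.5
Solving the pair gives M_A = 132.7 kN·m and M_B = 152.5 kN·m (hogging).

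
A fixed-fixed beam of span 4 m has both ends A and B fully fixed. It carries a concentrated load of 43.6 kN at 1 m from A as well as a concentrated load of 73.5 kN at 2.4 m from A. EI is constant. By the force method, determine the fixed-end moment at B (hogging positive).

M_B = 50.51 kN·m

Take the two fixed-end moments M_A, M_B as redundants; the released structure is the simple span AB.
End rotations of the released simple span under the applied load (×1/EI):
  at A: point load 43.6 at a = 1: Pab(L + b)/(6LEI) = 38.15/EI
  at B: point load 43.6 at a = 1: Pab(L + a)/(6LEI) = 27.25/EI
  at A: point load 73.5 at a = 2.4: Pab(L + b)/(6LEI) = 65.86/EI
  at B: point load 73.5 at a = 2.4: Pab(L + a)/(6LEI) = 75.26/EI
  θ_A0 = 104/EI,  θ_B0 = 102.5/EI
Flexibility coefficients: a unit moment at one end gives L/(3EI) there and L/(6EI) at the far end, so f₁₁ = f₂₂ = 1.333/EI and f₁₂ = f₂₁ = 0.6667/EI.
Compatibility — zero rotation at each built-in end:
  1.333 M_A + 0.6667 M_B = 104
  0.6667 M_A + 1.333 M_B = 102.5
Solving the pair gives M_A = 52.75 kN·m and M_B = 50.51 kN·m (hogging).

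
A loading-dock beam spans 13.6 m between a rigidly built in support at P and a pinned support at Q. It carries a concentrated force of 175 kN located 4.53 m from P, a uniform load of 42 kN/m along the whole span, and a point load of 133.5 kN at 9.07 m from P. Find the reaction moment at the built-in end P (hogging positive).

M_P = 1681 kN·m

Remove the prop at Q; the released (primary) structure is a cantilever built in at P.
Downward deflection at the released point Q due to the loads:
  point load 175 at a = 4.53: Pa²(3L − a)/(6EI) = 21709/EI
  UDL 42: wL⁴/(8EI) = 179604/EI
  point load 133.5 at a = 9.07: Pa²(3L − a)/(6EI) = 58078/EI
  δ_0 = 259391/EI
Tip deflection under a unit load at Q: L³/(3EI) = 838.5/EI.
Compatibility at Q: δ_0 − R_Q·δ_{QQ} = 0, so R_Q = 259391/838.5 = 309.4 kN.
Moment equilibrium about P: M_P = Σ(load moments about P) − R_Q·L = 5888 − 309.4×13.6 = 1681 kN·m.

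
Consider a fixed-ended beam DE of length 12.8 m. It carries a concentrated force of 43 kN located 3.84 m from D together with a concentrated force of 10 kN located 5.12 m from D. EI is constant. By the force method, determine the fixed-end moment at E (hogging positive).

Release both end moments; the primary structure is a simply-supported span DE with redundants M_D and M_E.
On the primary (simply-supported) span, the end slopes from the loading are:
  at D: point load 43 at a = 3.84: Pab(L + b)/(6LEI) = 419.2/EI
  at E: point load 43 at a = 3.84: Pab(L + a)/(6LEI) = 320.6/EI
  at D: point load 10 at a = 5.12: Pab(L + b)/(6LEI) = 104.9/EI
  at E: point load 10 at a = 5.12: Pab(L + a)/(6LEI) = 91.75/EI
  θ_D0 = 524/EI,  θ_E0 = 412.3/EI
Flexibility coefficients: a unit moment at one end gives L/(3EI) there and L/(6EI) at the far end, so f₁₁ = f₂₂ = 4.267/EI and f₁₂ = f₂₁ = 2.133/EI.
Compatibility — zero rotation at each built-in end:
  4.267 M_D + 2.133 M_E = 524
  2.133 M_D + 4.267 M_E = 412.3
Solving the pair gives M_D = 99.34 kN·m and M_E = 46.96 kN·m (hogging).

M_E = 46.96 kN·m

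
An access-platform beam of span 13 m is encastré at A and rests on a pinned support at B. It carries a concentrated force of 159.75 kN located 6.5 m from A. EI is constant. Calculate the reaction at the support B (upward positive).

Release the roller at B. Primary structure: cantilever fixed at A.
Deflection at B on the released cantilever, summing each load's contribution:
  point load 159.75 at a = 6.5: Pa²(3L − a)/(6EI) = 36559/EI
Tip deflection under a unit load at B: L³/(3EI) = 732.3/EI.
The prop prevents deflection at B: R_B = δ_0/δ_{BB} = 36559/732.3 = 49.92 kN.

R_B = 49.92 kN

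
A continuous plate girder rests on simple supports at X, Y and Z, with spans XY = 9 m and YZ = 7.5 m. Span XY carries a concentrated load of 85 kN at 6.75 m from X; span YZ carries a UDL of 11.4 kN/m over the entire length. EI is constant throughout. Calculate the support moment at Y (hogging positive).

Release continuity at Y by inserting a hinge; the redundant is the internal moment M_Y. The primary structure is two simply-supported spans XY and YZ.
End slopes at the hinge Y, treating each span as simply supported:
  span XY: point load 85 at a = 6.75: Pab(L + a)/(6LEI) = 376.5/EI
  span YZ: UDL 11.4: wL³/(24EI) = 200.4/EI
  relative rotation θ_0 = (376.5 + 200.4)/EI = 576.9/EI
A unit hogging moment at Y produces rotation L₁/(3EI) + L₂/(3EI) = 5.5/EI.
Slope continuity at Y: θ_0 = M_Y·5.5/EI, so M_Y = 576.9/5.5 = 104.9 kN·m (hogging).

M_Y = 104.9 kN·m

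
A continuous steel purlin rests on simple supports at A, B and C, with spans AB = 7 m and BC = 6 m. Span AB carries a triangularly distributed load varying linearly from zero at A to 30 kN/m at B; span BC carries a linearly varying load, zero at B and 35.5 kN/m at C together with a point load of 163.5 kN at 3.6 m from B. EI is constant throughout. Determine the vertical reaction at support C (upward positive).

Take M_B as the redundant. Released structure: two simple spans AB and BC with a hinge at B.
Discontinuity in slope at B on the released structure — sum the simple-span end rotations:
  span AB: triangular load, peak 30: w₀L³/(45EI) = 228.7/EI
  span BC: triangular load, peak 35.5: 7w₀L³/(360EI) = 149.1/EI
  span BC: point load 163.5 at a = 3.6: Pab(L + b)/(6LEI) = 329.6/EI
  relative rotation θ_0 = (228.7 + 478.7)/EI = 707.4/EI
A unit hogging moment at B produces rotation L₁/(3EI) + L₂/(3EI) = 4.333/EI.
Compatibility: M_B·(L₁+L₂)/(3EI) = θ_0, giving M_B = 163.2 kN·m (hogging).
Span BC, ΣM about C: R_B^{BC}·6 = 605.4 + 163.2, so R_B^{BC} = 128.1 kN and R_C = 270 − 128.1 = 141.9 kN.

R_C = 141.9 kN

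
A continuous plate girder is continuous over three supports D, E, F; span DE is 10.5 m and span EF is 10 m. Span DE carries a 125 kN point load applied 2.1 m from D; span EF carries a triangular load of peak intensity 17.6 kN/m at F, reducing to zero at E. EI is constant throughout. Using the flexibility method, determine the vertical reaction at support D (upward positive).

Take M_E as the redundant. Released structure: two simple spans DE and EF with a hinge at E.
Discontinuity in slope at E on the released structure — sum the simple-span end rotations:
  span DE: point load 125 at a = 2.1: Pab(L + a)/(6LEI) = 441/EI
  span EF: triangular load, peak 17.6: 7w₀L³/(360EI) = 342.2/EI
  relative rotation θ_0 = (441 + 342.2)/EI = 783.2/EI
A unit hogging moment at E produces rotation L₁/(3EI) + L₂/(3EI) = 6.833/EI.
Slope continuity at E: θ_0 = M_E·6.833/EI, so M_E = 783.2/6.833 = 114.6 kN·m (hogging).
Span DE, ΣM about D with M_E applied at E: R_E^{DE}·10.5 = 262.5 + 114.6, so R_E^{DE} = 35.92 kN and R_D = 125 − 35.92 = 89.08 kN.

R_D = 89.08 kN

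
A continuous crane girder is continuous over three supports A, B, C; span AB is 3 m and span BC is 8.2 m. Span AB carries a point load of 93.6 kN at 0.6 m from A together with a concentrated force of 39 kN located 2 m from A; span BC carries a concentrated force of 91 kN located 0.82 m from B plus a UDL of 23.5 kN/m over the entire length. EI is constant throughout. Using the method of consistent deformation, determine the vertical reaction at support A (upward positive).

R_A = 19.76 kN

Release continuity at B by inserting a hinge; the redundant is the internal moment M_B. The primary structure is two simply-supported spans AB and BC.
Rotations at B on the released spans (each span's end-slope, ×1/EI):
  span AB: point load 93.6 at a = 0.6: Pab(L + a)/(6LEI) = 26.96/EI
  span AB: point load 39 at a = 2: Pab(L + a)/(6LEI) = 21.67/EI
  span BC: point load 91 at a = 0.82: Pab(L + b)/(6LEI) = 174.4/EI
  span BC: UDL 23.5: wL³/(24EI) = 539.9/EI
  relative rotation θ_0 = (48.62 + 714.3)/EI = 762.9/EI
A unit hogging moment at B produces rotation L₁/(3EI) + L₂/(3EI) = 3.733/EI.
Slope continuity at B: θ_0 = M_B·3.733/EI, so M_B = 762.9/3.733 = 204.3 kN·m (hogging).
Span AB, ΣM about A with M_B applied at B: R_B^{AB}·3 = 134.2 + 204.3, so R_B^{AB} = 112.8 kN and R_A = 132.6 − 112.8 = 19.76 kN.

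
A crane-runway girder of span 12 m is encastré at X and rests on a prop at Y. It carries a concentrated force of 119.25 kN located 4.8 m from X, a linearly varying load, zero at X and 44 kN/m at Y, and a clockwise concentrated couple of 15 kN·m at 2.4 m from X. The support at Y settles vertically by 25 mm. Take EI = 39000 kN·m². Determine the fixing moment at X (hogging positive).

Remove the prop at Y; the released (primary) structure is a cantilever built in at X.
Free-end deflection of the primary structure under the applied loading (downward +):
  point load 119.25 at a = 4.8: Pa²(3L − a)/(6EI) = 14287/EI
  triangular load, peak 44 at the free end: 11w₀L⁴/(120EI) = 83635/EI
  clockwise couple 15 at a = 2.4: M₀a(2L − a)/(2EI) = 388.8/EI
  δ_0 = 98311/EI
Flexibility coefficient — unit upward force at Y: δ_{YY} = L³/(3EI) = 576/EI.
With EI = 39000 kN·m²: δ_0 = 2.5208 m and δ_{YY} = 0.014769 m/kN.
Compatibility — the beam at Y must follow the support down by 0.025 m: δ_0 − R_Y·δ_{YY} = 0.025, so R_Y = (2.5208 − 0.025)/0.014769 = 169 kN.
Moment equilibrium about X: M_X = Σ(load moments about X) − R_Y·L = 2699 − 169×12 = 671.6 kN·m.

M_X = 671.6 kN·m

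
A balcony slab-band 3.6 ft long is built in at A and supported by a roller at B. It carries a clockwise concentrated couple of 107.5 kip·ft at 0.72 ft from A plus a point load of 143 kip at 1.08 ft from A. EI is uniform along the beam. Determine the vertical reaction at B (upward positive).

Remove the prop at B; the released (primary) structure is a cantilever built in at A.
Free-end deflection of the primary structure under the applied loading (downward +):
  clockwise couple 107.5 at a = 0.72: M₀a(2L − a)/(2EI) = 250.8/EI
  point load 143 at a = 1.08: Pa²(3L − a)/(6EI) = 270.2/EI
  δ_0 = 521/EI
Tip deflection under a unit load at B: L³/(3EI) = 15.55/EI.
Compatibility at B: δ_0 − R_B·δ_{BB} = 0, so R_B = 521/15.55 = 33.5 kip.

R_B = 33.5 kip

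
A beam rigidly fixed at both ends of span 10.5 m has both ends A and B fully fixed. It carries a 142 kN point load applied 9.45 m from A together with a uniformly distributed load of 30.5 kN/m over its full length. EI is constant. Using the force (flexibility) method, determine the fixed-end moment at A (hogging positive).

Release both end moments; the primary structure is a simply-supported span AB with redundants M_A and M_B.
Simple-span end rotations at A and B under the given loads:
  at A: point load 142 at a = 9.45: Pab(L + b)/(6LEI) = 258.3/EI
  at B: point load 142 at a = 9.45: Pab(L + a)/(6LEI) = 446.2/EI
  at A: UDL 30.5: wL³/(24EI) = 1471/EI
  at B: UDL 30.5: wL³/(24EI) = 1471/EI
  θ_A0 = 1729/EI,  θ_B0 = 1917/EI
Flexibility coefficients: a unit moment at one end gives L/(3EI) there and L/(6EI) at the far end, so f₁₁ = f₂₂ = 3.5/EI and f₁₂ = f₂₁ = 1.75/EI.
Compatibility — zero rotation at each built-in end:
  3.5 M_A + 1.75 M_B = 1729
  1.75 M_A + 3.5 M_B = 1917
Solving the pair gives M_A = 293.6 kN·m and M_B = 401 kN·m (hogging).

M_A = 293.6 kN·m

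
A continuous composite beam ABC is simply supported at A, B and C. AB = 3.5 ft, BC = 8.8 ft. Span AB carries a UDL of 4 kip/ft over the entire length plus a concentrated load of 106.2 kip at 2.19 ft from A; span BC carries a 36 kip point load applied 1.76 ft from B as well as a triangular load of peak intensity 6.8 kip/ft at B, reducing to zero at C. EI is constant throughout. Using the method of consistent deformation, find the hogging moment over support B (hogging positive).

Take M_B as the redundant. Released structure: two simple spans AB and BC with a hinge at B.
Rotations at B on the released spans (each span's end-slope, ×1/EI):
  span AB: UDL 4: wL³/(24EI) = 7.146/EI
  span AB: point load 106.2 at a = 2.19: Pab(L + a)/(6LEI) = 82.55/EI
  span BC: point load 36 at a = 1.76: Pab(L + b)/(6LEI) = 133.8/EI
  span BC: triangular load, peak 6.8: w₀L³/(45EI) = 103/EI
  relative rotation θ_0 = (89.7 + 236.8)/EI = 326.5/EI
A unit hogging moment at B produces rotation L₁/(3EI) + L₂/(3EI) = 4.1/EI.
Slope continuity at B: θ_0 = M_B·4.1/EI, so M_B = 326.5/4.1 = 79.63 kip·ft (hogging).

M_B = 79.63 kip·ft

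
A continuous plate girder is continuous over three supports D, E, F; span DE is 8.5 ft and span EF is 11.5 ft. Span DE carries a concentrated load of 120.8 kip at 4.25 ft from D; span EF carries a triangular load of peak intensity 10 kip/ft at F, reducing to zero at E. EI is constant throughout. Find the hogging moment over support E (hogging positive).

Take M_E as the redundant. Released structure: two simple spans DE and EF with a hinge at E.
Discontinuity in slope at E on the released structure — sum the simple-span end rotations:
  span DE: point load 120.8 at a = 4.25: Pab(L + a)/(6LEI) = 545.5/EI
  span EF: triangular load, peak 10: 7w₀L³/(360EI) = 295.7/EI
  relative rotation θ_0 = (545.5 + 295.7)/EI = 841.2/EI
A unit hogging moment at E produces rotation L₁/(3EI) + L₂/(3EI) = 6.667/EI.
Slope continuity at E: θ_0 = M_E·6.667/EI, so M_E = 841.2/6.667 = 126.2 kip·ft (hogging).

M_E = 126.2 kip·ft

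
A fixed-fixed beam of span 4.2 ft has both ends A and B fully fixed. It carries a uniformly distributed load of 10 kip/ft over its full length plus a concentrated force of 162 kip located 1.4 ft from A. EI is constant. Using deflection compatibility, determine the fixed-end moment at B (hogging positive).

Take the two fixed-end moments M_A, M_B as redundants; the released structure is the simple span AB.
End rotations of the released simple span under the applied load (×1/EI):
  at A: UDL 10: wL³/(24EI) = 30.87/EI
  at B: UDL 10: wL³/(24EI) = 30.87/EI
  at A: point load 162 at a = 1.4: Pab(L + b)/(6LEI) = 176.4/EI
  at B: point load 162 at a = 1.4: Pab(L + a)/(6LEI) = 141.1/EI
  θ_A0 = 207.3/EI,  θ_B0 = 172/EI
Flexibility coefficients: a unit moment at one end gives L/(3EI) there and L/(6EI) at the far end, so f₁₁ = f₂₂ = 1.4/EI and f₁₂ = f₂₁ = 0.7/EI.
Compatibility — zero rotation at each built-in end:
  1.4 M_A + 0.7 M_B = 207.3
  0.7 M_A + 1.4 M_B = 172
Solving the pair gives M_A = 115.5 kip·ft and M_B = 65.1 kip·ft (hogging).

M_B = 65.1 kip·ft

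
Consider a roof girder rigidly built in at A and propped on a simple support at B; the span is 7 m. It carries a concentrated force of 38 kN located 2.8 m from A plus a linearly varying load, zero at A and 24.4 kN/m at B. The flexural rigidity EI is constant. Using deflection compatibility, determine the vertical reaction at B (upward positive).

R_B = 54.87 kN

Take the reaction at B as the redundant and release it; the primary structure is a cantilever fixed at A.
Primary-structure tip deflection at B by superposition:
  point load 38 at a = 2.8: Pa²(3L − a)/(6EI) = 903.7/EI
  triangular load, peak 24.4 at the free end: 11w₀L⁴/(120EI) = 5370/EI
  δ_0 = 6274/EI
Flexibility coefficient — unit upward force at B: δ_{BB} = L³/(3EI) = 114.3/EI.
Compatibility at B: δ_0 − R_B·δ_{BB} = 0, so R_B = 6274/114.3 = 54.87 kN.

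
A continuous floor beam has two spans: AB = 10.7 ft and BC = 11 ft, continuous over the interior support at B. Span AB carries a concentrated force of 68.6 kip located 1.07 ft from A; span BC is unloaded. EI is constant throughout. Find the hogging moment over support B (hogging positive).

M_B = 17.92 kip·ft

Take M_B as the redundant. Released structure: two simple spans AB and BC with a hinge at B.
End slopes at the hinge B, treating each span as simply supported:
  span AB: point load 68.6 at a = 1.07: Pab(L + a)/(6LEI) = 129.6/EI
  relative rotation θ_0 = (129.6 + 0)/EI = 129.6/EI
A unit hogging moment at B produces rotation L₁/(3EI) + L₂/(3EI) = 7.233/EI.
Compatibility: M_B·(L₁+L₂)/(3EI) = θ_0, giving M_B = 17.92 kip·ft (hogging).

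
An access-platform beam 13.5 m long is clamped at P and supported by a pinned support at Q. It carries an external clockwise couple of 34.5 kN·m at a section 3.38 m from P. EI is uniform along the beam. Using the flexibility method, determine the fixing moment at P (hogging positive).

M_P = 11.83 kN·m

Choose R_Q as the redundant. The primary structure is the cantilever fixed at P.
Deflection at Q on the released cantilever, summing each load's contribution:
  clockwise couple 34.5 at a = 3.38: M₀a(2L − a)/(2EI) = 1377/EI
Flexibility coefficient — unit upward force at Q: δ_{QQ} = L³/(3EI) = 820.1/EI.
Compatibility at Q: δ_0 − R_Q·δ_{QQ} = 0, so R_Q = 1377/820.1 = 1.679 kN.
Moment equilibrium about P: M_P = Σ(load moments about P) − R_Q·L = 34.5 − 1.679×13.5 = 11.83 kN·m.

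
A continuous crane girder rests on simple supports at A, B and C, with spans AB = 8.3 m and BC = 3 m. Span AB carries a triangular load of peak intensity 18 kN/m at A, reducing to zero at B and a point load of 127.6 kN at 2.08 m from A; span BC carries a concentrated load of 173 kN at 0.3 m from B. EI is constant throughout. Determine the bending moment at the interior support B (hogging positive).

Release continuity at B by inserting a hinge; the redundant is the internal moment M_B. The primary structure is two simply-supported spans AB and BC.
End slopes at the hinge B, treating each span as simply supported:
  span AB: triangular load, peak 18: 7w₀L³/(360EI) = 200.1/EI
  span AB: point load 127.6 at a = 2.08: Pab(L + a)/(6LEI) = 344.1/EI
  span BC: point load 173 at a = 0.3: Pab(L + b)/(6LEI) = 44.37/EI
  relative rotation θ_0 = (544.2 + 44.37)/EI = 588.6/EI
A unit hogging moment at B produces rotation L₁/(3EI) + L₂/(3EI) = 3.767/EI.
Slope continuity at B: θ_0 = M_B·3.767/EI, so M_B = 588.6/3.767 = 156.3 kN·m (hogging).

M_B = 156.3 kN·m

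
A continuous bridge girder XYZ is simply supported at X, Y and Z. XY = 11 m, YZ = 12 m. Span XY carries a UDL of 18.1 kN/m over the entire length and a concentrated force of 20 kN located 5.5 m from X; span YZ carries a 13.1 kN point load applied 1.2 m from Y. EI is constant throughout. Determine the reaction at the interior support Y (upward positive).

R_Y = 148.8 kN

Release continuity at Y by inserting a hinge; the redundant is the internal moment M_Y. The primary structure is two simply-supported spans XY and YZ.
Rotations at Y on the released spans (each span's end-slope, ×1/EI):
  span XY: UDL 18.1: wL³/(24EI) = 1004/EI
  span XY: point load 20 at a = 5.5: Pab(L + a)/(6LEI) = 151.2/EI
  span YZ: point load 13.1 at a = 1.2: Pab(L + b)/(6LEI) = 53.76/EI
  relative rotation θ_0 = (1155 + 53.76)/EI = 1209/EI
A unit hogging moment at Y produces rotation L₁/(3EI) + L₂/(3EI) = 7.667/EI.
Compatibility: M_Y·(L₁+L₂)/(3EI) = θ_0, giving M_Y = 157.7 kN·m (hogging).
Span XY, ΣM about X with M_Y applied at Y: R_Y^{XY}·11 = 1205 + 157.7, so R_Y^{XY} = 123.9 kN and R_X = 219.1 − 123.9 = 95.22 kN.
Span YZ, ΣM about Z: R_Y^{YZ}·12 = 141.5 + 157.7, so R_Y^{YZ} = 24.93 kN and R_Z = 13.1 − 24.93 = -11.83 kN.
R_Y = 123.9 + 24.93 = 148.8 kN.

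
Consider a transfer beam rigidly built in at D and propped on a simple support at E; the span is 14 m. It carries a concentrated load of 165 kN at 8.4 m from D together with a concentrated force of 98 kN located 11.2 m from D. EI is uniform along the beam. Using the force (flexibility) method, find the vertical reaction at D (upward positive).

R_D = 122.7 kN

Choose R_E as the redundant. The primary structure is the cantilever fixed at D.
Deflection at E on the released cantilever, summing each load's contribution:
  point load 165 at a = 8.4: Pa²(3L − a)/(6EI) = 65197/EI
  point load 98 at a = 11.2: Pa²(3L − a)/(6EI) = 63105/EI
  δ_0 = 128302/EI
Flexibility coefficient — unit upward force at E: δ_{EE} = L³/(3EI) = 914.7/EI.
Compatibility at E: δ_0 − R_E·δ_{EE} = 0, so R_E = 128302/914.7 = 140.3 kN.
Vertical equilibrium: R_D = ΣP − R_E = 263 − 140.3 = 122.7 kN.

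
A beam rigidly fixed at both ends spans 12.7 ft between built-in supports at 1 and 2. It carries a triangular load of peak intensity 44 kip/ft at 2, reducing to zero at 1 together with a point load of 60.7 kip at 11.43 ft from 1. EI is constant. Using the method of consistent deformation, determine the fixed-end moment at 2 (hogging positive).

Release both end moments; the primary structure is a simply-supported span 12 with redundants M_1 and M_2.
End rotations of the released simple span under the applied load (×1/EI):
  at 1: triangular load, peak 44: 7w₀L³/(360EI) = 1753/EI
  at 2: triangular load, peak 44: w₀L³/(45EI) = 2003/EI
  at 1: point load 60.7 at a = 11.43: Pab(L + b)/(6LEI) = 161.5/EI
  at 2: point load 60.7 at a = 11.43: Pab(L + a)/(6LEI) = 279/EI
  θ_10 = 1914/EI,  θ_20 = 2282/EI
Flexibility coefficients: a unit moment at one end gives L/(3EI) there and L/(6EI) at the far end, so f₁₁ = f₂₂ = 4.233/EI and f₁₂ = f₂₁ = 2.117/EI.
Compatibility — zero rotation at each built-in end:
  4.233 M_1 + 2.117 M_2 = 1914
  2.117 M_1 + 4.233 M_2 = 2282
Solving the pair gives M_1 = 243.5 kip·ft and M_2 = 417.3 kip·ft (hogging).

M_2 = 417.3 kip·ft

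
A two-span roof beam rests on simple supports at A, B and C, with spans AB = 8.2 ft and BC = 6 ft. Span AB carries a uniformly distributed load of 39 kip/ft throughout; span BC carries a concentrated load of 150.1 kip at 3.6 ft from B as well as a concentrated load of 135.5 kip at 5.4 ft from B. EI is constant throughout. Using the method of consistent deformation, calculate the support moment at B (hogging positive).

Release continuity at B by inserting a hinge; the redundant is the internal moment M_B. The primary structure is two simply-supported spans AB and BC.
End slopes at the hinge B, treating each span as simply supported:
  span AB: UDL 39: wL³/(24EI) = 896/EI
  span BC: point load 150.1 at a = 3.6: Pab(L + b)/(6LEI) = 302.6/EI
  span BC: point load 135.5 at a = 5.4: Pab(L + b)/(6LEI) = 80.49/EI
  relative rotation θ_0 = (896 + 383.1)/EI = 1279/EI
A unit hogging moment at B produces rotation L₁/(3EI) + L₂/(3EI) = 4.733/EI.
Compatibility: M_B·(L₁+L₂)/(3EI) = θ_0, giving M_B = 270.2 kip·ft (hogging).

M_B = 270.2 kip·ft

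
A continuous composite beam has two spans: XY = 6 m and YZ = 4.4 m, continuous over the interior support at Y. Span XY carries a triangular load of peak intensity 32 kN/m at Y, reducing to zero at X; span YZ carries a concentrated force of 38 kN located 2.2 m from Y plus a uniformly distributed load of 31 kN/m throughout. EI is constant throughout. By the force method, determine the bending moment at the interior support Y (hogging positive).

M_Y = 89.31 kN·m

Insert a hinge at Y; M_Y is the redundant, and each span becomes simply supported.
Discontinuity in slope at Y on the released structure — sum the simple-span end rotations:
  span XY: triangular load, peak 32: w₀L³/(45EI) = 153.6/EI
  span YZ: point load 38 at a = 2.2: Pab(L + b)/(6LEI) = 45.98/EI
  span YZ: UDL 31: wL³/(24EI) = 110/EI
  relative rotation θ_0 = (153.6 + 156)/EI = 309.6/EI
A unit hogging moment at Y produces rotation L₁/(3EI) + L₂/(3EI) = 3.467/EI.
Compatibility: M_Y·(L₁+L₂)/(3EI) = θ_0, giving M_Y = 89.31 kN·m (hogging).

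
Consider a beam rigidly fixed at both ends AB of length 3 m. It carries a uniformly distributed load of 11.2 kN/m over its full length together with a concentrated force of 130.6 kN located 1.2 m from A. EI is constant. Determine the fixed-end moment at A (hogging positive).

M_A = 64.82 kN·m

Take the two fixed-end moments M_A, M_B as redundants; the released structure is the simple span AB.
End rotations of the released simple span under the applied load (×1/EI):
  at A: UDL 11.2: wL³/(24EI) = 12.6/EI
  at B: UDL 11.2: wL³/(24EI) = 12.6/EI
  at A: point load 130.6 at a = 1.2: Pab(L + b)/(6LEI) = 75.23/EI
  at B: point load 130.6 at a = 1.2: Pab(L + a)/(6LEI) = 65.82/EI
  θ_A0 = 87.83/EI,  θ_B0 = 78.42/EI
Flexibility coefficients: a unit moment at one end gives L/(3EI) there and L/(6EI) at the far end, so f₁₁ = f₂₂ = 1/EI and f₁₂ = f₂₁ = 0.5/EI.
Compatibility — zero rotation at each built-in end:
  1 M_A + 0.5 M_B = 87.83
  0.5 M_A + 1 M_B = 78.42
Solving the pair gives M_A = 64.82 kN·m and M_B = 46.01 kN·m (hogging).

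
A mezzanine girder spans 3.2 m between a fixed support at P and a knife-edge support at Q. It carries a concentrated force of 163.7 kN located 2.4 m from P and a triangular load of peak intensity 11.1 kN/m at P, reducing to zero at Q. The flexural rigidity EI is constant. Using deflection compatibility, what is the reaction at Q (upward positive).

Remove the prop at Q; the released (primary) structure is a cantilever built in at P.
Downward deflection at the released point Q due to the loads:
  point load 163.7 at a = 2.4: Pa²(3L − a)/(6EI) = 1131/EI
  triangular load, peak 11.1 at the fixed end: w₀L⁴/(30EI) = 38.8/EI
  δ_0 = 1170/EI
Flexibility coefficient — unit upward force at Q: δ_{QQ} = L³/(3EI) = 10.92/EI.
Compatibility at Q: δ_0 − R_Q·δ_{QQ} = 0, so R_Q = 1170/10.92 = 107.1 kN.

R_Q = 107.1 kN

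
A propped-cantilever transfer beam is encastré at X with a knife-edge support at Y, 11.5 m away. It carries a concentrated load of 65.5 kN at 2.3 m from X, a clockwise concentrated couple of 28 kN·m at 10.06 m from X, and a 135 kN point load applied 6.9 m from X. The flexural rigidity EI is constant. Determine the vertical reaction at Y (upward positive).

Take the reaction at Y as the redundant and release it; the primary structure is a cantilever fixed at X.
Primary-structure tip deflection at Y by superposition:
  point load 65.5 at a = 2.3: Pa²(3L − a)/(6EI) = 1860/EI
  clockwise couple 28 at a = 10.06: M₀a(2L − a)/(2EI) = 1822/EI
  point load 135 at a = 6.9: Pa²(3L − a)/(6EI) = 29566/EI
  δ_0 = 33248/EI
Tip deflection under a unit load at Y: L³/(3EI) = 507/EI.
The prop prevents deflection at Y: R_Y = δ_0/δ_{YY} = 33248/507 = 65.58 kN.

R_Y = 65.58 kN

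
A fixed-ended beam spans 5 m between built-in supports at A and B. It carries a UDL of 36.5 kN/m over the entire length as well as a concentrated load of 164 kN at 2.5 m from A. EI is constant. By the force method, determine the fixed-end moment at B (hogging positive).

Take the two fixed-end moments M_A, M_B as redundants; the released structure is the simple span AB.
On the primary (simply-supported) span, the end slopes from the loading are:
  at A: UDL 36.5: wL³/(24EI) = 190.1/EI
  at B: UDL 36.5: wL³/(24EI) = 190.1/EI
  at A: point load 164 at a = 2.5: Pab(L + b)/(6LEI) = 256.2/EI
  at B: point load 164 at a = 2.5: Pab(L + a)/(6LEI) = 256.2/EI
  θ_A0 = 446.4/EI,  θ_B0 = 446.4/EI
Flexibility coefficients: a unit moment at one end gives L/(3EI) there and L/(6EI) at the far end, so f₁₁ = f₂₂ = 1.667/EI and f₁₂ = f₂₁ = 0.8333/EI.
Compatibility — zero rotation at each built-in end:
  1.667 M_A + 0.8333 M_B = 446.4
  0.8333 M_A + 1.667 M_B = 446.4
Solving the pair gives M_A = 178.5 kN·m and M_B = 178.5 kN·m (hogging).

M_B = 178.5 kN·m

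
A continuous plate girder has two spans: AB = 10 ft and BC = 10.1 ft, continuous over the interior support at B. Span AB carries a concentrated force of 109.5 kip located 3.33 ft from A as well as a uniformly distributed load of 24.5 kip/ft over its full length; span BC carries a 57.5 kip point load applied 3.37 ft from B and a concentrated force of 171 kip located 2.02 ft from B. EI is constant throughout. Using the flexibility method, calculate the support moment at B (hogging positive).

Take M_B as the redundant. Released structure: two simple spans AB and BC with a hinge at B.
End slopes at the hinge B, treating each span as simply supported:
  span AB: point load 109.5 at a = 3.33: Pab(L + a)/(6LEI) = 540.3/EI
  span AB: UDL 24.5: wL³/(24EI) = 1021/EI
  span BC: point load 57.5 at a = 3.37: Pab(L + b)/(6LEI) = 362.2/EI
  span BC: point load 171 at a = 2.02: Pab(L + b)/(6LEI) = 837.3/EI
  relative rotation θ_0 = (1561 + 1199)/EI = 2761/EI
A unit hogging moment at B produces rotation L₁/(3EI) + L₂/(3EI) = 6.7/EI.
Slope continuity at B: θ_0 = M_B·6.7/EI, so M_B = 2761/6.7 = 412 kip·ft (hogging).

M_B = 412 kip·ft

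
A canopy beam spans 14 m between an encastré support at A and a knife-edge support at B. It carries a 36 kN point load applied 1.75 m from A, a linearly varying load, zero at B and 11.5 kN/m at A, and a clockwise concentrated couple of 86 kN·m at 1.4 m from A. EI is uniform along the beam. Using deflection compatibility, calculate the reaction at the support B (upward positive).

Choose R_B as the redundant. The primary structure is the cantilever fixed at A.
Primary-structure tip deflection at B by superposition:
  point load 36 at a = 1.75: Pa²(3L − a)/(6EI) = 739.6/EI
  triangular load, peak 11.5 at the fixed end: w₀L⁴/(30EI) = 14726/EI
  clockwise couple 86 at a = 1.4: M₀a(2L − a)/(2EI) = 1601/EI
  δ_0 = 17067/EI
Tip deflection under a unit load at B: L³/(3EI) = 914.7/EI.
Compatibility at B: δ_0 − R_B·δ_{BB} = 0, so R_B = 17067/914.7 = 18.66 kN.

R_B = 18.66 kN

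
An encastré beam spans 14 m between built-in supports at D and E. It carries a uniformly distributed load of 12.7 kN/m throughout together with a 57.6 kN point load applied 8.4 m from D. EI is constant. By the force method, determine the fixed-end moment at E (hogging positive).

M_E = 323.6 kN·m

Take the two fixed-end moments M_D, M_E as redundants; the released structure is the simple span DE.
On the primary (simply-supported) span, the end slopes from the loading are:
  at D: UDL 12.7: wL³/(24EI) = 1452/EI
  at E: UDL 12.7: wL³/(24EI) = 1452/EI
  at D: point load 57.6 at a = 8.4: Pab(L + b)/(6LEI) = 632.2/EI
  at E: point load 57.6 at a = 8.4: Pab(L + a)/(6LEI) = 722.5/EI
  θ_D0 = 2084/EI,  θ_E0 = 2175/EI
Flexibility coefficients: a unit moment at one end gives L/(3EI) there and L/(6EI) at the far end, so f₁₁ = f₂₂ = 4.667/EI and f₁₂ = f₂₁ = 2.333/EI.
Compatibility — zero rotation at each built-in end:
  4.667 M_D + 2.333 M_E = 2084
  2.333 M_D + 4.667 M_E = 2175
Solving the pair gives M_D = 284.8 kN·m and M_E = 323.6 kN·m (hogging).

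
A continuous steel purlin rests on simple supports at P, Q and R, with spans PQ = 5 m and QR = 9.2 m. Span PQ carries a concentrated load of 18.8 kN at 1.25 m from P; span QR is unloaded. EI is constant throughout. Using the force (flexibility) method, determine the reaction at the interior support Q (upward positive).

Take M_Q as the redundant. Released structure: two simple spans PQ and QR with a hinge at Q.
End slopes at the hinge Q, treating each span as simply supported:
  span PQ: point load 18.8 at a = 1.25: Pab(L + a)/(6LEI) = 18.36/EI
  relative rotation θ_0 = (18.36 + 0)/EI = 18.36/EI
A unit hogging moment at Q produces rotation L₁/(3EI) + L₂/(3EI) = 4.733/EI.
Slope continuity at Q: θ_0 = M_Q·4.733/EI, so M_Q = 18.36/4.733 = 3.879 kN·m (hogging).
Span PQ, ΣM about P with M_Q applied at Q: R_Q^{PQ}·5 = 23.5 + 3.879, so R_Q^{PQ} = 5.476 kN and R_P = 18.8 − 5.476 = 13.32 kN.
Span QR, ΣM about R: R_Q^{QR}·9.2 = 0 + 3.879, so R_Q^{QR} = 0.4216 kN and R_R = 0 − 0.4216 = -0.4216 kN.
R_Q = 5.476 + 0.4216 = 5.897 kN.

R_Q = 5.897 kN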